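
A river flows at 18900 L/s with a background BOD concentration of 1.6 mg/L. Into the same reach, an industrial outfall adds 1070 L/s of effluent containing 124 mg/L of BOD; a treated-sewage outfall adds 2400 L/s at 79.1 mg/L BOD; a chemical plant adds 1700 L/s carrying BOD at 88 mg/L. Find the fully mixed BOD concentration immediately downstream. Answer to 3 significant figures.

20.9 mg/L

Mixed concentration C = ΣQC/ΣQ = (18900·1.600 + 1070·124.0 + 2400·79.10 + 1700·88.00) / 24070 = 502400/24070 = 20.87 mg/L.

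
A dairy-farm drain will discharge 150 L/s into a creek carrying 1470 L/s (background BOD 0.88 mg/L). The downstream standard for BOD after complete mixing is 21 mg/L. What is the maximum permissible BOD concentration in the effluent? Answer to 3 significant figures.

218 mg/L

At the limit, (Qr·Cr + Qe·Cₑ)/(Qr + Qe) = 21:
Cₑ = (1620·21 − 1470·0.8800) / 150.0 = 218.2 mg/L.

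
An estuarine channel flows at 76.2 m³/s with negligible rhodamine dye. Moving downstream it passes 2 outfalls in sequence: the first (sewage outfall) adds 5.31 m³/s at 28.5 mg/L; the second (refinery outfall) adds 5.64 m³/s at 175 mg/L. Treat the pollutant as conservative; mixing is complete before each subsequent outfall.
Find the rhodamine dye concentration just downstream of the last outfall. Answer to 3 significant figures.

13.1 mg/L

Below outfall 1: Q → 81.51 m³/s, C = (76.20·0 + 5.310·28.50)/81.51 = 1.857 mg/L.
Below outfall 2: Q → 87.15 m³/s, C = (81.51·1.857 + 5.640·175.0)/87.15 = 13.06 mg/L.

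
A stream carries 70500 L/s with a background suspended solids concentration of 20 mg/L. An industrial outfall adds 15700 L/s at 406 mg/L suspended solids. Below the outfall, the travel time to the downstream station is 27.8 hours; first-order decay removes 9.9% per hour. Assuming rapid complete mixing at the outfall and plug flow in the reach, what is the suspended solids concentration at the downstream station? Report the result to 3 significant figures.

Mass balance: C = (70500·20.00 + 15700·406.0) / 86200 = 7784000/86200 = 90.30 mg/L.
9.9%/h lost → k = −ln(1 − 0.099) = 0.1043 h⁻¹.
Applying C = C₀e^(−kt): 90.30 × 0.05513 = 4.978 mg/L.

4.98 mg/L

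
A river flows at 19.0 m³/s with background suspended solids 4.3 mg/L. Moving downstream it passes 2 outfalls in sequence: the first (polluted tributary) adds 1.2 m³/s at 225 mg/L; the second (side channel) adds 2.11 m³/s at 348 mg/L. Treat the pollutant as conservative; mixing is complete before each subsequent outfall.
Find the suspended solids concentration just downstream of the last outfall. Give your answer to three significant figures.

48.7 mg/L

Below outfall 1: Q → 20.20 m³/s, C = (19.00·4.300 + 1.200·225.0)/20.20 = 17.41 mg/L.
Below outfall 2: Q → 22.31 m³/s, C = (20.20·17.41 + 2.110·348.0)/22.31 = 48.68 mg/L.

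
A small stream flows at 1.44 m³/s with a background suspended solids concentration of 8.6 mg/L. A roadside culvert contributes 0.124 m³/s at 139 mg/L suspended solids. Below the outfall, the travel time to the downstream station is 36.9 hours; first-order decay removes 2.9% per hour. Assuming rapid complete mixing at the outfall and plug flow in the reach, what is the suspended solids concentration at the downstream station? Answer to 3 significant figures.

6.39 mg/L

Conservation of mass: C = (1.440·8.600 + 0.1240·139.0) / 1.564 = 29.62/1.564 = 18.94 mg/L.
2.9%/h lost → k = −ln(1 − 0.029) = 0.02943 h⁻¹.
Applying C = C₀e^(−kt): 18.94 × 0.3376 = 6.393 mg/L.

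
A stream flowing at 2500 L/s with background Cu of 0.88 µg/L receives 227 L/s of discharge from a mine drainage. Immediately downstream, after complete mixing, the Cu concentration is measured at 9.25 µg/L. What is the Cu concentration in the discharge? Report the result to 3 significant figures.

101 µg/L

Mass balance: 2500·0.8800 + 227.0·Cₑ = 2727·9.250
→ Cₑ = (2727·9.250 − 2500·0.8800) / 227.0 = 101.4 µg/L.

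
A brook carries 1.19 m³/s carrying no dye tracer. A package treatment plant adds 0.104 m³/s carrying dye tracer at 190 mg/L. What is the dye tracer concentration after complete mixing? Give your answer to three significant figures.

15.3 mg/L

Flow-weighted average: C = (1.190·0 + 0.1040·190.0) / 1.294 = 19.76/1.294 = 15.27 mg/L.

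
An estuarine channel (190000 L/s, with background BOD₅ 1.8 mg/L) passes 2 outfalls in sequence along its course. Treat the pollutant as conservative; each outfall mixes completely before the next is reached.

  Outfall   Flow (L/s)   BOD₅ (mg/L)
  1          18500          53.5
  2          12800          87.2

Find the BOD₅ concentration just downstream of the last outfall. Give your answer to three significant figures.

Below outfall 1: Q → 208500 L/s, C = (190000·1.800 + 18500·53.50)/208500 = 6.387 mg/L.
Below outfall 2: Q → 221300 L/s, C = (208500·6.387 + 12800·87.20)/221300 = 11.06 mg/L.

11.1 mg/L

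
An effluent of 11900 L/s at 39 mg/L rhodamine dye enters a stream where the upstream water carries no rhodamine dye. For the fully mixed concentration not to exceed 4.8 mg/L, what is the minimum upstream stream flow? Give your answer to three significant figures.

Set C_mix = 4.8: (Q·0 + 11900·39.00) / (Q + 11900) = 4.8
→ Q = 11900·(39.00 − 4.8)/(4.8 − 0) = 84790 L/s.

84800 L/s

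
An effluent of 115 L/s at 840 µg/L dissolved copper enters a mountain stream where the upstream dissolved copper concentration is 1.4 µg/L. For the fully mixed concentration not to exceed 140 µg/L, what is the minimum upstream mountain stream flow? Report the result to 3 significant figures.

Set C_mix = 140: (Q·1.400 + 115.0·840.0) / (Q + 115.0) = 140
→ Q = 115.0·(840.0 − 140)/(140 − 1.400) = 580.8 L/s.

581 L/s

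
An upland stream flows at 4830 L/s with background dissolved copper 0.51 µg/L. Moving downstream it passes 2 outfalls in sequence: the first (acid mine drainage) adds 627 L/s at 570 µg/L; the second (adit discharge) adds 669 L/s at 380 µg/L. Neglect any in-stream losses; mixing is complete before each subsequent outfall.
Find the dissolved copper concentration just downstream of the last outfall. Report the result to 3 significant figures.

100 µg/L

After outfall 1: Q = 4830 + 627.0 = 5457 L/s; C = (4830·0.5100 + 627.0·570.0)/5457 = 65.94 µg/L.
After outfall 2: Q = 5457 + 669.0 = 6126 L/s; C = (5457·65.94 + 669.0·380.0)/6126 = 100.2 µg/L.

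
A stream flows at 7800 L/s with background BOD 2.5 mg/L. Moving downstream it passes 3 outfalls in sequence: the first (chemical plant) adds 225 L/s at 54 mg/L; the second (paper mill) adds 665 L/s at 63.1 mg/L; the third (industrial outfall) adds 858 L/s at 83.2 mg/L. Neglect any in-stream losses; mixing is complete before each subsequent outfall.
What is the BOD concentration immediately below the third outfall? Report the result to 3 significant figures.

15.2 mg/L

Outfall 1: combined Q = 8025 L/s; C = (7800·2.500 + 225.0·54.00)/8025 = 3.944 mg/L.
Outfall 2: combined Q = 8690 L/s; C = (8025·3.944 + 665.0·63.10)/8690 = 8.471 mg/L.
Outfall 3: combined Q = 9548 L/s; C = (8690·8.471 + 858.0·83.20)/9548 = 15.19 mg/L.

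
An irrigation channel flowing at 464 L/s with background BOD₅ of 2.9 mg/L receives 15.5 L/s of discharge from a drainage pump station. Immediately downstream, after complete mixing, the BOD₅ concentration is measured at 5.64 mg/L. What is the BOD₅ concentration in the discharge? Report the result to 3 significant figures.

87.7 mg/L

Mass balance: 464.0·2.900 + 15.50·Cₑ = 479.5·5.640
→ Cₑ = (479.5·5.640 − 464.0·2.900) / 15.50 = 87.66 mg/L.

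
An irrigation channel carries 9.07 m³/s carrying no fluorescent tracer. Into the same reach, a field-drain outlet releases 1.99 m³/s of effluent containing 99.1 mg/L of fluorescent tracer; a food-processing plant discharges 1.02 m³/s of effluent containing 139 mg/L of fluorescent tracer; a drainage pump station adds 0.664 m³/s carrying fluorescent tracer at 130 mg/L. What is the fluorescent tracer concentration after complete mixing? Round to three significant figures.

33.4 mg/L

Flow-weighted average: C = (9.070·0 + 1.990·99.10 + 1.020·139.0 + 0.6640·130.0) / 12.74 = 425.3/12.74 = 33.37 mg/L.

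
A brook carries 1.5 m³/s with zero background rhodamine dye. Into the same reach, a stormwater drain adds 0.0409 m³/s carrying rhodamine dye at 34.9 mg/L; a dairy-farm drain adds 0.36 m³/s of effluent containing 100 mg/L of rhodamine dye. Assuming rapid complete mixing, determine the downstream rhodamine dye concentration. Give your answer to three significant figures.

Conservation of mass: C = (1.500·0 + 0.04090·34.90 + 0.3600·100.0) / 1.901 = 37.43/1.901 = 19.69 mg/L.

19.7 mg/L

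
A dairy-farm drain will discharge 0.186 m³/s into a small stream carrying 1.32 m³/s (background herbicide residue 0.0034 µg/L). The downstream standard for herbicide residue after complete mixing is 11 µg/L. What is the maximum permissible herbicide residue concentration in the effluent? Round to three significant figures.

At the limit, (Qr·Cr + Qe·Cₑ)/(Qr + Qe) = 11:
Cₑ = (1.506·11 − 1.320·0.003400) / 0.1860 = 89.04 µg/L.

89.0 µg/L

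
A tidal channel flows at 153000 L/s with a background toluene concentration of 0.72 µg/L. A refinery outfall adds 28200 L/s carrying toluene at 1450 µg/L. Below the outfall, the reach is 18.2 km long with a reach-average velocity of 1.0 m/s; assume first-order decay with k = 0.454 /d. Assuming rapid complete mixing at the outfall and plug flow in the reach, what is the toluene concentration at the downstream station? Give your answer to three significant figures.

206 µg/L

Mixed concentration C = ΣQC/ΣQ = (153000·0.7200 + 28200·1450) / 181200 = 41000000/181200 = 226.3 µg/L.
Travel time t = 18.2·1000 / 1.0 = 18200 s = 5.056 h.
First-order decay: C = 226.3·exp(−k·t) = 226.3·0.9088 = 205.6 µg/L.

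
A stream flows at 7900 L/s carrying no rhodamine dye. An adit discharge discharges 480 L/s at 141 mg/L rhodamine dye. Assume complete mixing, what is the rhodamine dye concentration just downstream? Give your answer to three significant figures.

Flow-weighted average: C = (7900·0 + 480.0·141.0) / 8380 = 67680/8380 = 8.076 mg/L.

8.08 mg/L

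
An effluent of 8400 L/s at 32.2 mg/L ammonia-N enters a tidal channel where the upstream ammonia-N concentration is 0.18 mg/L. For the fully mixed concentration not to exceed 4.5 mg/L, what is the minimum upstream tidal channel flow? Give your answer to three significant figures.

53900 L/s

Set C_mix = 4.5: (Q·0.1800 + 8400·32.20) / (Q + 8400) = 4.5
→ Q = 8400·(32.20 − 4.5)/(4.5 − 0.1800) = 53860 L/s.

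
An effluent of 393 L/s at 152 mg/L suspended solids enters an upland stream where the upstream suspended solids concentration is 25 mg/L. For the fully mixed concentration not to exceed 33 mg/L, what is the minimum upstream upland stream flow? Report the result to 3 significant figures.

Set C_mix = 33: (Q·25.00 + 393.0·152.0) / (Q + 393.0) = 33
→ Q = 393.0·(152.0 − 33)/(33 − 25.00) = 5846 L/s.

5850 L/s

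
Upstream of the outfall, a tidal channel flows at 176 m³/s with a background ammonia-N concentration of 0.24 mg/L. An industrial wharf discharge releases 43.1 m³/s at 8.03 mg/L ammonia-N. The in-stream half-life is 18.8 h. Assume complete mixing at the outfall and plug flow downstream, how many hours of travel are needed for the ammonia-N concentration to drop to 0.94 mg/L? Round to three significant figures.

17.2 h

Mass balance: C = (176.0·0.2400 + 43.10·8.030) / 219.1 = 388.3/219.1 = 1.772 mg/L.
Half-life 18.8 h → k = ln 2 / 18.8 = 0.03687 h⁻¹ = 0.8849 d⁻¹.
1.772·exp(−k·t) = 0.94 → t = ln(1.772/0.94)/k = 61930 s = 17.20 h.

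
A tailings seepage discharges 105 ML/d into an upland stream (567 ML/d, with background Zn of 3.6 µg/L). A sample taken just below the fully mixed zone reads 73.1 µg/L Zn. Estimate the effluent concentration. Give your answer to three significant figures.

448 µg/L

Mass balance: 567.0·3.600 + 105.0·Cₑ = 672.0·73.10
→ Cₑ = (672.0·73.10 − 567.0·3.600) / 105.0 = 448.4 µg/L.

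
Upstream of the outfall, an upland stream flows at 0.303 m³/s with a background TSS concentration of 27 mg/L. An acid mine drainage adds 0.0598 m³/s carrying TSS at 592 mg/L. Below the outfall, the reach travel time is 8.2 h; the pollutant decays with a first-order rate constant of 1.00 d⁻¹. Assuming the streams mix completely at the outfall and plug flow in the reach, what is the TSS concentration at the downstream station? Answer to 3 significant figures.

85.4 mg/L

Mass balance: C = (0.3030·27.00 + 0.05980·592.0) / 0.3628 = 43.58/0.3628 = 120.1 mg/L.
Applying C = C₀e^(−kt): 120.1 × 0.7106 = 85.36 mg/L.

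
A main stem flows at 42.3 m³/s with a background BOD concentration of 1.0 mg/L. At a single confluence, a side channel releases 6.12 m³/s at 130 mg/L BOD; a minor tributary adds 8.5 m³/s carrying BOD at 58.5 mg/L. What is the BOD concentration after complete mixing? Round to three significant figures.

Flow-weighted average: C = (42.30·1.000 + 6.120·130.0 + 8.500·58.50) / 56.92 = 1335/56.92 = 23.46 mg/L.

23.5 mg/L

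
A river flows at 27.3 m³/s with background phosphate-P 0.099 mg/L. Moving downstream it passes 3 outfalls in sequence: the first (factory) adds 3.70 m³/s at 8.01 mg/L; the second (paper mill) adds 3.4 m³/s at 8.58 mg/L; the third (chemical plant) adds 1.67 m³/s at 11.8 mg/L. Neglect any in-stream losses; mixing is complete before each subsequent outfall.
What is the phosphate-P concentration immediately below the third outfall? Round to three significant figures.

Outfall 1: combined Q = 31.00 m³/s; C = (27.30·0.09900 + 3.700·8.010)/31.00 = 1.043 mg/L.
Outfall 2: combined Q = 34.40 m³/s; C = (31.00·1.043 + 3.400·8.580)/34.40 = 1.788 mg/L.
Outfall 3: combined Q = 36.07 m³/s; C = (34.40·1.788 + 1.670·11.80)/36.07 = 2.252 mg/L.

2.25 mg/L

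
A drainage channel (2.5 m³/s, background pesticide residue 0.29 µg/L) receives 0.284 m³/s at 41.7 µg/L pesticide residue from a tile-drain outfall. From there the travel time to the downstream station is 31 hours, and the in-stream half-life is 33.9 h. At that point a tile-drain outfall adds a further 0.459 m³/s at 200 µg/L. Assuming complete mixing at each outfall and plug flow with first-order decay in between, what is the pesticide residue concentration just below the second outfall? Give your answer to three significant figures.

30.4 µg/L

After mixing, C = (2.500·0.2900 + 0.2840·41.70) / 2.784 = 12.57/2.784 = 4.514 µg/L; combined flow 2.784 m³/s.
Half-life 33.9 h → k = ln 2 / 33.9 = 0.02045 h⁻¹ = 0.4907 d⁻¹.
Decay over the reach: 4.514·exp(−kt) = 4.514·0.5305 = 2.395 µg/L.
At the second outfall, C = (2.784·2.395 + 0.4590·200.0) / (2.784 + 0.4590) = 30.36 µg/L.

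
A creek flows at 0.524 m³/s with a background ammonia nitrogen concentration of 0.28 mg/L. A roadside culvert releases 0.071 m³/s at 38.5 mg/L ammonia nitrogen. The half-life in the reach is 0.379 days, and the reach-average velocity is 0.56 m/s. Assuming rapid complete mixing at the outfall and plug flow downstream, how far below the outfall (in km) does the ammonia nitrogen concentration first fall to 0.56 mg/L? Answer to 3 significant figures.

57.1 km

Conservation of mass: C = (0.5240·0.2800 + 0.07100·38.50) / 0.5950 = 2.880/0.5950 = 4.841 mg/L.
Half-life 0.379 d → k = ln 2 / 0.379 = 1.829 d⁻¹.
Set 4.841·exp(−k·t) = 0.56 → t = ln(4.841/0.56)/k = 101900 s = 28.30 h.
Distance = v·t = 0.56·101900 = 57060 m = 57.06 km.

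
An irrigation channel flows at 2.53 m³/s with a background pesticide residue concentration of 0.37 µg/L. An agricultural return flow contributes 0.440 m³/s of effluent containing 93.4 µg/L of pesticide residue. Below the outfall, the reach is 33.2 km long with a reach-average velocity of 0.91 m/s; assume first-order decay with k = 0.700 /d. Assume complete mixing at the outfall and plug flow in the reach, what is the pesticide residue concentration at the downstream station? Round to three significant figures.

10.5 µg/L

Mixed concentration C = ΣQC/ΣQ = (2.530·0.3700 + 0.4400·93.40) / 2.970 = 42.03/2.970 = 14.15 µg/L.
Travel time t = 33.2·1000 / 0.91 = 36480 s = 10.13 h.
Applying C = C₀e^(−kt): 14.15 × 0.7441 = 10.53 µg/L.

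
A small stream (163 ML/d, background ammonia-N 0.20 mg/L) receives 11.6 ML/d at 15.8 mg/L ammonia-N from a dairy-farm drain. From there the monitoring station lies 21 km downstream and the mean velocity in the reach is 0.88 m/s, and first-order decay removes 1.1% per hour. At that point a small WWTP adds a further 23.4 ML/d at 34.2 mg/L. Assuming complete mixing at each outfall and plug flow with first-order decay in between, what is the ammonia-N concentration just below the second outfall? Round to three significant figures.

5.06 mg/L

Mixed concentration C = ΣQC/ΣQ = (163.0·0.2000 + 11.60·15.80) / 174.6 = 215.9/174.6 = 1.236 mg/L; combined flow 174.6 ML/d.
Travel time t = 21·1000 / 0.88 = 23860 s = 6.629 h.
1.1%/h lost → k = −ln(1 − 0.011) = 0.01106 h⁻¹.
After decay, C = 1.236 × e^(−kt) = 1.236 × 0.9293 = 1.149 mg/L.
At the second outfall, C = (174.6·1.149 + 23.40·34.20) / (174.6 + 23.40) = 5.055 mg/L.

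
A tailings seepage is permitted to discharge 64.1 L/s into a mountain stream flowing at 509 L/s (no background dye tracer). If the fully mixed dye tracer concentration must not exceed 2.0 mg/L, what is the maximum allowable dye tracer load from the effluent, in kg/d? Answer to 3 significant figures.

Mass balance at the limit: 509.0·0 + 64.10·Cₑ = 573.1·2.0 → Cₑ = 17.88 mg/L.
64.10 L/s = 0.06410 m³/s. Load = 0.06410 m³/s × 17.88 g/m³ × 86 400 s/d = 99.03 kg/d.

99.0 kg/d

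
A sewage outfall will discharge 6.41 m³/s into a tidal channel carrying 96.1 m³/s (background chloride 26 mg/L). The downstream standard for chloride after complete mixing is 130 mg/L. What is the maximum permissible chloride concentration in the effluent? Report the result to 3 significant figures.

1690 mg/L

At the limit, (Qr·Cr + Qe·Cₑ)/(Qr + Qe) = 130:
Cₑ = (102.5·130 − 96.10·26.00) / 6.410 = 1689 mg/L.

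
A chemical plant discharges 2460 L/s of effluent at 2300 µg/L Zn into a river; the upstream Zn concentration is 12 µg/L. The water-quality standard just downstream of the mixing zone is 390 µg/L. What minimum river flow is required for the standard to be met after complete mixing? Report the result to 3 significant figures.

12400 L/s

Set C_mix = 390: (Q·12.00 + 2460·2300) / (Q + 2460) = 390
→ Q = 2460·(2300 − 390)/(390 − 12.00) = 12430 L/s.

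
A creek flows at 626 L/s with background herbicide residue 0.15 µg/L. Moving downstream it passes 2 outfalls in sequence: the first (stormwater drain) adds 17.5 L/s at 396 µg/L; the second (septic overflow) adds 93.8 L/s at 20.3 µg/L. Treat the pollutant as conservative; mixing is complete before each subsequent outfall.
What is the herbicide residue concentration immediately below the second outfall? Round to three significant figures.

12.1 µg/L

Below outfall 1: Q → 643.5 L/s, C = (626.0·0.1500 + 17.50·396.0)/643.5 = 10.92 µg/L.
Below outfall 2: Q → 737.3 L/s, C = (643.5·10.92 + 93.80·20.30)/737.3 = 12.11 µg/L.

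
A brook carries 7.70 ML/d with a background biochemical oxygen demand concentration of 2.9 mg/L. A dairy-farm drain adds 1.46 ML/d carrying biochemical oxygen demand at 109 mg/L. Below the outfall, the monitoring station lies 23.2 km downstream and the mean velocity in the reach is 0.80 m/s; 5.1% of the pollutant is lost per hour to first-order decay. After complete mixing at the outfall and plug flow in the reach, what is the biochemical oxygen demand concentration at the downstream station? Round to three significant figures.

Conservation of mass: C = (7.700·2.900 + 1.460·109.0) / 9.160 = 181.5/9.160 = 19.81 mg/L.
Travel time t = 23.2·1000 / 0.80 = 29000 s = 8.056 h.
5.1%/h lost → k = −ln(1 − 0.051) = 0.05235 h⁻¹.
After decay, C = 19.81 × e^(−kt) = 19.81 × 0.6559 = 12.99 mg/L.

13.0 mg/L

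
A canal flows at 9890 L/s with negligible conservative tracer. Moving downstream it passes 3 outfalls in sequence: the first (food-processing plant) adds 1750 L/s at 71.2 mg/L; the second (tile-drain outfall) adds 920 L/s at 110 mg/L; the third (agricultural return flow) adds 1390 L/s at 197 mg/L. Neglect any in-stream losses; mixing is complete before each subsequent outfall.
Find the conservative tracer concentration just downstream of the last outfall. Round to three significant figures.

Below outfall 1: Q → 11640 L/s, C = (9890·0 + 1750·71.20)/11640 = 10.70 mg/L.
Below outfall 2: Q → 12560 L/s, C = (11640·10.70 + 920.0·110.0)/12560 = 17.98 mg/L.
Below outfall 3: Q → 13950 L/s, C = (12560·17.98 + 1390·197.0)/13950 = 35.82 mg/L.

35.8 mg/L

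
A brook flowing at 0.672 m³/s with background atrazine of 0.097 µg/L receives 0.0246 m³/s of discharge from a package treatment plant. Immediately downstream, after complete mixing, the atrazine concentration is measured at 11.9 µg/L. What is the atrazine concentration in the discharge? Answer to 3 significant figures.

334 µg/L

Mass balance: 0.6720·0.09700 + 0.02460·Cₑ = 0.6966·11.90
→ Cₑ = (0.6966·11.90 − 0.6720·0.09700) / 0.02460 = 334.3 µg/L.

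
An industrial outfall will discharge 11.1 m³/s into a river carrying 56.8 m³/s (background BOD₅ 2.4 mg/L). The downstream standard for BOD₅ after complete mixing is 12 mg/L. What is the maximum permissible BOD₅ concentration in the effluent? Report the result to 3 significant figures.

At the limit, (Qr·Cr + Qe·Cₑ)/(Qr + Qe) = 12:
Cₑ = (67.90·12 − 56.80·2.400) / 11.10 = 61.12 mg/L.

61.1 mg/L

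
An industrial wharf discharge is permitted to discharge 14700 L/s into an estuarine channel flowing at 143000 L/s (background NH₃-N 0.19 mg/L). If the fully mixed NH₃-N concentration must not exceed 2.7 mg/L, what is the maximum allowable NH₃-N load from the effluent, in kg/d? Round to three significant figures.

Mass balance at the limit: 143000·0.1900 + 14700·Cₑ = 157700·2.7 → Cₑ = 27.12 mg/L.
14700 L/s = 14.70 m³/s. Load = 14.70 m³/s × 27.12 g/m³ × 86 400 s/d = 34440 kg/d.

34400 kg/d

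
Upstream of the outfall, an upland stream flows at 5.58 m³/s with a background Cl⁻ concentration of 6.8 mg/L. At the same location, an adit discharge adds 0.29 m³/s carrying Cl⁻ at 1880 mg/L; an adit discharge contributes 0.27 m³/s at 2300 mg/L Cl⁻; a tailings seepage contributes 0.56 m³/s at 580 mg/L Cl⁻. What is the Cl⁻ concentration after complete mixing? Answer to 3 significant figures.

228 mg/L

Flow-weighted average: C = (5.580·6.800 + 0.2900·1880 + 0.2700·2300 + 0.5600·580.0) / 6.700 = 1529/6.700 = 228.2 mg/L.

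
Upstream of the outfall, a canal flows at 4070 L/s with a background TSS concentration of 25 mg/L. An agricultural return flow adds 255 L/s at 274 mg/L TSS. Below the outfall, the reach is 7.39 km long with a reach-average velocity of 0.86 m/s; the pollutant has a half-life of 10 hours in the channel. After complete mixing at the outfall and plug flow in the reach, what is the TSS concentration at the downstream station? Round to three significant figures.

33.6 mg/L

Mass balance: C = (4070·25.00 + 255.0·274.0) / 4325 = 171600/4325 = 39.68 mg/L.
Travel time t = 7.39·1000 / 0.86 = 8593 s = 2.387 h.
Half-life 10 h → k = ln 2 / 10 = 0.06931 h⁻¹ = 1.664 d⁻¹.
Decay over the reach: 39.68·exp(−kt) = 39.68·0.8475 = 33.63 mg/L.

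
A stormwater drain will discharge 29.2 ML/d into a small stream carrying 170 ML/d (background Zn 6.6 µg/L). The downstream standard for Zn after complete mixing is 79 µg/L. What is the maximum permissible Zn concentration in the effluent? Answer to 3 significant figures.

501 µg/L

At the limit, (Qr·Cr + Qe·Cₑ)/(Qr + Qe) = 79:
Cₑ = (199.2·79 − 170.0·6.600) / 29.20 = 500.5 µg/L.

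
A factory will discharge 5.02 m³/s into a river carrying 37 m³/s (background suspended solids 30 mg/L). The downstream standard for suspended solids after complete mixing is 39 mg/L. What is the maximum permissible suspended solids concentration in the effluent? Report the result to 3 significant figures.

105 mg/L

At the limit, (Qr·Cr + Qe·Cₑ)/(Qr + Qe) = 39:
Cₑ = (42.02·39 − 37.00·30.00) / 5.020 = 105.3 mg/L.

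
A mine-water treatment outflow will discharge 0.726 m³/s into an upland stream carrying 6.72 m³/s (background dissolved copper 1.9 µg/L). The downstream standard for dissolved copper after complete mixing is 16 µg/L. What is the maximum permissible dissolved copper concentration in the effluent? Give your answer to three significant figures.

At the limit, (Qr·Cr + Qe·Cₑ)/(Qr + Qe) = 16:
Cₑ = (7.446·16 − 6.720·1.900) / 0.7260 = 146.5 µg/L.

147 µg/L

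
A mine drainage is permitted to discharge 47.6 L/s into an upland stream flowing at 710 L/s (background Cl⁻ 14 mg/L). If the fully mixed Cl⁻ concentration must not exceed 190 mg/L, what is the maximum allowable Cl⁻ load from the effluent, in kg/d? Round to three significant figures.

11600 kg/d

Mass balance at the limit: 710.0·14.00 + 47.60·Cₑ = 757.6·190 → Cₑ = 2815 mg/L.
47.60 L/s = 0.04760 m³/s. Load = 0.04760 m³/s × 2815 g/m³ × 86 400 s/d = 11580 kg/d.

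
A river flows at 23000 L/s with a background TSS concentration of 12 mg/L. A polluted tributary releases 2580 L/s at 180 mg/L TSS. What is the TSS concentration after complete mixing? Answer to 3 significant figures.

After mixing, C = (23000·12.00 + 2580·180.0) / 25580 = 740400/25580 = 28.94 mg/L.

28.9 mg/L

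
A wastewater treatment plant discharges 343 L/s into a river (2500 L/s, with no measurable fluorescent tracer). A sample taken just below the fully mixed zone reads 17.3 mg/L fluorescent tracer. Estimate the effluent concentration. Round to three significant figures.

143 mg/L

Mass balance: 2500·0 + 343.0·Cₑ = 2843·17.30
→ Cₑ = (2843·17.30 − 2500·0) / 343.0 = 143.4 mg/L.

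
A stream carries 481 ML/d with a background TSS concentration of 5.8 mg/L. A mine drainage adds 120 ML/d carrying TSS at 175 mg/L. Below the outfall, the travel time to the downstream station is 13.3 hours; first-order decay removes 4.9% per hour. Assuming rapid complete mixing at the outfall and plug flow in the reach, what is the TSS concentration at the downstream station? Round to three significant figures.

20.3 mg/L

After mixing, C = (481.0·5.800 + 120.0·175.0) / 601.0 = 23790/601.0 = 39.58 mg/L.
4.9%/h lost → k = −ln(1 − 0.049) = 0.05024 h⁻¹.
First-order decay: C = 39.58·exp(−k·t) = 39.58·0.5126 = 20.29 mg/L.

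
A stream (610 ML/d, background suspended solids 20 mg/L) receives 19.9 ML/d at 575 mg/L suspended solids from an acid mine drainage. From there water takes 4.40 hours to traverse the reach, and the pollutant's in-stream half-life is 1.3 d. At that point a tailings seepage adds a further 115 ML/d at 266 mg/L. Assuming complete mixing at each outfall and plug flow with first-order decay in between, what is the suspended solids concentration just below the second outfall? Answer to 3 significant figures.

Mass balance: C = (610.0·20.00 + 19.90·575.0) / 629.9 = 23640/629.9 = 37.53 mg/L; combined flow 629.9 ML/d.
Half-life 1.3 d → k = ln 2 / 1.3 = 0.5332 d⁻¹.
After decay, C = 37.53 × e^(−kt) = 37.53 × 0.9069 = 34.04 mg/L.
At the second outfall, C = (629.9·34.04 + 115.0·266.0) / (629.9 + 115.0) = 69.85 mg/L.

69.8 mg/L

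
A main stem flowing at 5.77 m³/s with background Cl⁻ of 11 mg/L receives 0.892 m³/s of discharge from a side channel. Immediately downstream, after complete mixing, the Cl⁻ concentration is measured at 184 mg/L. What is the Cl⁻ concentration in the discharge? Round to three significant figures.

1300 mg/L

Mass balance: 5.770·11.00 + 0.8920·Cₑ = 6.662·184.0
→ Cₑ = (6.662·184.0 − 5.770·11.00) / 0.8920 = 1303 mg/L.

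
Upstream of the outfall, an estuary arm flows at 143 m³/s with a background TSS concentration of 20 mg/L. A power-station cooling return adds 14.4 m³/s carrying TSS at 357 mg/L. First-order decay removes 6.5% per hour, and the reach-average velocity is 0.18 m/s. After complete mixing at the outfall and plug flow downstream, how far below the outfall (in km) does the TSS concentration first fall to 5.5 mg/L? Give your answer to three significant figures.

21.4 km

Mass balance: C = (143.0·20.00 + 14.40·357.0) / 157.4 = 8001/157.4 = 50.83 mg/L.
6.5%/h lost → k = −ln(1 − 0.065) = 0.06721 h⁻¹.
Set 50.83·exp(−k·t) = 5.5 → t = ln(50.83/5.5)/k = 119100 s = 33.09 h.
Distance = v·t = 0.18·119100 = 21440 m = 21.44 km.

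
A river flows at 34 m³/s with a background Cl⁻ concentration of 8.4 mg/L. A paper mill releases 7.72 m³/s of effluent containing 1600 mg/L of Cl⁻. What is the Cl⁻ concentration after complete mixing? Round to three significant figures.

After mixing, C = (34.00·8.400 + 7.720·1600) / 41.72 = 12640/41.72 = 302.9 mg/L.

303 mg/L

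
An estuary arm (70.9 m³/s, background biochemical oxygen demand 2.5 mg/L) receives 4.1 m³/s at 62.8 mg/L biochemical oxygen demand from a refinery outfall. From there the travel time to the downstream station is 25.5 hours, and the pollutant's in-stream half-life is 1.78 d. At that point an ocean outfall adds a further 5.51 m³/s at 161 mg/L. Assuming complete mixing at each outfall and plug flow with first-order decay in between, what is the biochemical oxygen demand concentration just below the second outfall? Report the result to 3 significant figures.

After mixing, C = (70.90·2.500 + 4.100·62.80) / 75.00 = 434.7/75.00 = 5.796 mg/L; combined flow 75.00 m³/s.
Half-life 1.78 d → k = ln 2 / 1.78 = 0.3894 d⁻¹.
Applying C = C₀e^(−kt): 5.796 × 0.6612 = 3.832 mg/L.
At the second outfall, C = (75.00·3.832 + 5.510·161.0) / (75.00 + 5.510) = 14.59 mg/L.

14.6 mg/L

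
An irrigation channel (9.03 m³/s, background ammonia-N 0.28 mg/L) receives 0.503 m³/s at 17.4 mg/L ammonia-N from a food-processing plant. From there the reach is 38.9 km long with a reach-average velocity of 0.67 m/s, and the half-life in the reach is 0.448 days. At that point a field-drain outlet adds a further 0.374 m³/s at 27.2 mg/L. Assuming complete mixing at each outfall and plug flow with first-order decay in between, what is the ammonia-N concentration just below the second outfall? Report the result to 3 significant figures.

Conservation of mass: C = (9.030·0.2800 + 0.5030·17.40) / 9.533 = 11.28/9.533 = 1.183 mg/L; combined flow 9.533 m³/s.
Travel time t = 38.9·1000 / 0.67 = 58060 s = 16.13 h.
Half-life 0.448 d → k = ln 2 / 0.448 = 1.547 d⁻¹.
First-order decay: C = 1.183·exp(−k·t) = 1.183·0.3536 = 0.4184 mg/L.
Second outfall: C = (9.533·0.4184 + 0.3740·27.20)/9.907 = 1.429 mg/L.

1.43 mg/L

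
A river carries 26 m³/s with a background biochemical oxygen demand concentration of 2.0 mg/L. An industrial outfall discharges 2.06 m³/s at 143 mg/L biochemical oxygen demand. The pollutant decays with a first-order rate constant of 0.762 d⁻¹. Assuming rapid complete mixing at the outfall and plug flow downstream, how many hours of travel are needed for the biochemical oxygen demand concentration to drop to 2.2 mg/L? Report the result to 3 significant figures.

54.3 h

Mixed concentration C = ΣQC/ΣQ = (26.00·2.000 + 2.060·143.0) / 28.06 = 346.6/28.06 = 12.35 mg/L.
12.35·exp(−k·t) = 2.2 → t = ln(12.35/2.2)/k = 195600 s = 54.34 h.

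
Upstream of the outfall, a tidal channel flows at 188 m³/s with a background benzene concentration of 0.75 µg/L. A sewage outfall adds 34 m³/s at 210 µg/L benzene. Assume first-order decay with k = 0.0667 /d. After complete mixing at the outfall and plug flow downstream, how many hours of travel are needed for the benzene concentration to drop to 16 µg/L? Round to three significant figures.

258 h

Conservation of mass: C = (188.0·0.7500 + 34.00·210.0) / 222.0 = 7281/222.0 = 32.80 µg/L.
32.80·exp(−k·t) = 16 → t = ln(32.80/16)/k = 929700 s = 258.3 h.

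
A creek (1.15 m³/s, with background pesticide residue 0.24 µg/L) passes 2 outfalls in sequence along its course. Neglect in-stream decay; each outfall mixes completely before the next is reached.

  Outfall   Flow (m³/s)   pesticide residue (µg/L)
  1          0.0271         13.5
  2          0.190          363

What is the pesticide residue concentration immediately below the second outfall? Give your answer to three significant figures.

After outfall 1: Q = 1.150 + 0.02710 = 1.177 m³/s; C = (1.150·0.2400 + 0.02710·13.50)/1.177 = 0.5453 µg/L.
After outfall 2: Q = 1.177 + 0.1900 = 1.367 m³/s; C = (1.177·0.5453 + 0.1900·363.0)/1.367 = 50.92 µg/L.

50.9 µg/L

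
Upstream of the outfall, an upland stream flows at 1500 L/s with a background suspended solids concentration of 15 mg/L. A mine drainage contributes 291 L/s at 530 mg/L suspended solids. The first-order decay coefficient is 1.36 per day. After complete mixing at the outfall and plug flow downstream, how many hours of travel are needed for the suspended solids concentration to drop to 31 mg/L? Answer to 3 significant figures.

Mixed concentration C = ΣQC/ΣQ = (1500·15.00 + 291.0·530.0) / 1791 = 176700/1791 = 98.68 mg/L.
98.68·exp(−k·t) = 31 → t = ln(98.68/31)/k = 73560 s = 20.43 h.

20.4 h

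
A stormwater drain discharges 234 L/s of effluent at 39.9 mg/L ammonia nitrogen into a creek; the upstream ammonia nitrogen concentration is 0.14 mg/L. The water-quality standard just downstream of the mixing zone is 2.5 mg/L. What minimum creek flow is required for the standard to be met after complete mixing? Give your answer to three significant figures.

Set C_mix = 2.5: (Q·0.1400 + 234.0·39.90) / (Q + 234.0) = 2.5
→ Q = 234.0·(39.90 − 2.5)/(2.5 − 0.1400) = 3708 L/s.

3710 L/s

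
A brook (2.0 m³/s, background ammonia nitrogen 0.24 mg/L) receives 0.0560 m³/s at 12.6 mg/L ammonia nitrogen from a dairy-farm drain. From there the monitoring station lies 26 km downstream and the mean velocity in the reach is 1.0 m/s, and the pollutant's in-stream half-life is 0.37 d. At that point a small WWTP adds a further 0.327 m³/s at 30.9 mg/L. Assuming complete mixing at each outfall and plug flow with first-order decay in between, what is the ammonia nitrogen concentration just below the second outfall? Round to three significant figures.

Mixed concentration C = ΣQC/ΣQ = (2.000·0.2400 + 0.05600·12.60) / 2.056 = 1.186/2.056 = 0.5767 mg/L; combined flow 2.056 m³/s.
Travel time t = 26·1000 / 1.0 = 26000 s = 7.222 h.
Half-life 0.37 d → k = ln 2 / 0.37 = 1.873 d⁻¹.
Decay over the reach: 0.5767·exp(−kt) = 0.5767·0.5691 = 0.3282 mg/L.
At the second outfall, C = (2.056·0.3282 + 0.3270·30.90) / (2.056 + 0.3270) = 4.523 mg/L.

4.52 mg/L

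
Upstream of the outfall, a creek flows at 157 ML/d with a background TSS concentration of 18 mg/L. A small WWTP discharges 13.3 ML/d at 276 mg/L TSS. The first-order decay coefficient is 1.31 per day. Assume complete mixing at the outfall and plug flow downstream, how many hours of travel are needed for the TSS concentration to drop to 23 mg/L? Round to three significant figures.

Conservation of mass: C = (157.0·18.00 + 13.30·276.0) / 170.3 = 6497/170.3 = 38.15 mg/L.
38.15·exp(−k·t) = 23 → t = ln(38.15/23)/k = 33370 s = 9.270 h.

9.27 h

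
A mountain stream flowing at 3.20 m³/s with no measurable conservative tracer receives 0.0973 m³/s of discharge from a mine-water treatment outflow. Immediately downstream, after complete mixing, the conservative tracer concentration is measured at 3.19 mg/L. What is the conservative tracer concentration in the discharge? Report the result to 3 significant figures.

Mass balance: 3.200·0 + 0.09730·Cₑ = 3.297·3.190
→ Cₑ = (3.297·3.190 − 3.200·0) / 0.09730 = 108.1 mg/L.

108 mg/L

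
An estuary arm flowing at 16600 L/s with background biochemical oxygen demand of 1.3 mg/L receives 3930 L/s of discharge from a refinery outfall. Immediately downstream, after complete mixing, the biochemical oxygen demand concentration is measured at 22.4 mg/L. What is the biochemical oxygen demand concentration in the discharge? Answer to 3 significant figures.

112 mg/L

Mass balance: 16600·1.300 + 3930·Cₑ = 20530·22.40
→ Cₑ = (20530·22.40 − 16600·1.300) / 3930 = 111.5 mg/L.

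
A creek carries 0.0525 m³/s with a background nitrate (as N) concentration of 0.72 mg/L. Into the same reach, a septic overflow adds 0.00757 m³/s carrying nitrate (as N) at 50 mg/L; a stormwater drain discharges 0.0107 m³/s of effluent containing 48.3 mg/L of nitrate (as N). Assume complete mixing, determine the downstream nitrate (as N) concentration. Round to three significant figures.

13.2 mg/L

After mixing, C = (0.05250·0.7200 + 0.007570·50.00 + 0.01070·48.30) / 0.07077 = 0.9331/0.07077 = 13.19 mg/L.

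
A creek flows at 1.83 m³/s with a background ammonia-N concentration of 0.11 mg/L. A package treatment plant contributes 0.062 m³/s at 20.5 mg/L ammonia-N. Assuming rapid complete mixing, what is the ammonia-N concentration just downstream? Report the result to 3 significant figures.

Flow-weighted average: C = (1.830·0.1100 + 0.06200·20.50) / 1.892 = 1.472/1.892 = 0.7782 mg/L.

0.778 mg/L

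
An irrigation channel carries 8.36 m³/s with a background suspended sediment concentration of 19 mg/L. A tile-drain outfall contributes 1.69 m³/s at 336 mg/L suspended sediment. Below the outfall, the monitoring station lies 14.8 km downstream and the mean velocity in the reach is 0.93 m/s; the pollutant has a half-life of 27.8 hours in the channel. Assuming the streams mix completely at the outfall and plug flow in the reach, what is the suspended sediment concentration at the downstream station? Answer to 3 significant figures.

64.8 mg/L

Mixed concentration C = ΣQC/ΣQ = (8.360·19.00 + 1.690·336.0) / 10.05 = 726.7/10.05 = 72.31 mg/L.
Travel time t = 14.8·1000 / 0.93 = 15910 s = 4.421 h.
Half-life 27.8 h → k = ln 2 / 27.8 = 0.02493 h⁻¹ = 0.5984 d⁻¹.
Applying C = C₀e^(−kt): 72.31 × 0.8956 = 64.76 mg/L.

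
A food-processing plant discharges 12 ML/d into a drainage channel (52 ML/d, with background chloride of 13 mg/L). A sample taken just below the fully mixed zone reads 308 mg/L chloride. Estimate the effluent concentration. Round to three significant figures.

1590 mg/L

Mass balance: 52.00·13.00 + 12.00·Cₑ = 64.00·308.0
→ Cₑ = (64.00·308.0 − 52.00·13.00) / 12.00 = 1586 mg/L.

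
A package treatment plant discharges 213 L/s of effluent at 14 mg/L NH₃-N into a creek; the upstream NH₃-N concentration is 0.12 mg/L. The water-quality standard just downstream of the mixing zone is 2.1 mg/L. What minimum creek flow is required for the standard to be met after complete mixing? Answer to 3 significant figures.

1280 L/s

Set C_mix = 2.1: (Q·0.1200 + 213.0·14.00) / (Q + 213.0) = 2.1
→ Q = 213.0·(14.00 − 2.1)/(2.1 − 0.1200) = 1280 L/s.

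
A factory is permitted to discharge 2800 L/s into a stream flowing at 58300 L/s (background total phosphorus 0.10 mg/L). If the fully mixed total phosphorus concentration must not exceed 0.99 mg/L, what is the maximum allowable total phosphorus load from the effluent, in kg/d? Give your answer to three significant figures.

Mass balance at the limit: 58300·0.1000 + 2800·Cₑ = 61100·0.99 → Cₑ = 19.52 mg/L.
2800 L/s = 2.800 m³/s. Load = 2.800 m³/s × 19.52 g/m³ × 86 400 s/d = 4723 kg/d.

4720 kg/d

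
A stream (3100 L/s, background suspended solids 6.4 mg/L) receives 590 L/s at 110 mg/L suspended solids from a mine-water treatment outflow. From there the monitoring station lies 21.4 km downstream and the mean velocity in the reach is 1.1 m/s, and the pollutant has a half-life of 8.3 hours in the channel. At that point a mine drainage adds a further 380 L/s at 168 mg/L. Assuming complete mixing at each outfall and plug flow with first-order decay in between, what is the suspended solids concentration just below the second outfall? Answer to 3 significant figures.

28.9 mg/L

Mixed concentration C = ΣQC/ΣQ = (3100·6.400 + 590.0·110.0) / 3690 = 84740/3690 = 22.96 mg/L; combined flow 3690 L/s.
Travel time t = 21.4·1000 / 1.1 = 19450 s = 5.404 h.
Half-life 8.3 h → k = ln 2 / 8.3 = 0.08351 h⁻¹ = 2.004 d⁻¹.
Decay over the reach: 22.96·exp(−kt) = 22.96·0.6368 = 14.62 mg/L.
Second outfall: C = (3690·14.62 + 380.0·168.0)/4070 = 28.94 mg/L.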